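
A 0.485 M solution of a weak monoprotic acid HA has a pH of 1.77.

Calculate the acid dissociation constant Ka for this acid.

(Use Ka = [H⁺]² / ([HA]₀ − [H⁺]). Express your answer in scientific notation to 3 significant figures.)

[H⁺] = 10^(−pH) = 10^(−1.77) = 1.698e-02 M. For HA ⇌ H⁺ + A⁻, Ka = [H⁺][A⁻]/[HA] = [H⁺]² / ([HA]₀ − [H⁺]) = (1.698e-02)² / (0.485 − 1.698e-02) = 6.16e-04.

K_a = 6.16e-04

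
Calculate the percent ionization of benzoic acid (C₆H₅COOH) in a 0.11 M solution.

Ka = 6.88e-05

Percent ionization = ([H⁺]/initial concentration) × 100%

Using Ka equilibrium: x² + Ka×x - Ka×C = 0. Solving: [H⁺] = 2.7168e-03. Percent = (2.7168e-03/0.11) × 100

Percent ionization = 2.47%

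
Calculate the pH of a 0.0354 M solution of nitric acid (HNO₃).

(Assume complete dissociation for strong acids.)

[H⁺] = 0.0354 M for strong acid. pH = -log[H⁺] = -log(0.0354)

pH = 1.45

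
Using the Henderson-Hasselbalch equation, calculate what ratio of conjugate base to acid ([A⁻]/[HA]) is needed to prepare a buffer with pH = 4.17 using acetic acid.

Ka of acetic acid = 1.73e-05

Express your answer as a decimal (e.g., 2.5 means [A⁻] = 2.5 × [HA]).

pKa = -log(1.73e-05) = 4.7620. pH = pKa + log([A⁻]/[HA]), so log([A⁻]/[HA]) = pH − pKa = 4.17 − 4.7620 = -0.5920. [A⁻]/[HA] = 10^(-0.5920) = 0.256

[A⁻]/[HA] = 0.256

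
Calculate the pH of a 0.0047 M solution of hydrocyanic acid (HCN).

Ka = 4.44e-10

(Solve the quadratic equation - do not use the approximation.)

x² + Ka×x - Ka×C = 0. Using quadratic formula: [H⁺] = 1.4444e-06

pH = 5.84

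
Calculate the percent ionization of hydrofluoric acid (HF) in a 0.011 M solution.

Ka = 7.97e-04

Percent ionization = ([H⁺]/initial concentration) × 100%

Using Ka equilibrium: x² + Ka×x - Ka×C = 0. Solving: [H⁺] = 2.5891e-03. Percent = (2.5891e-03/0.011) × 100

Percent ionization = 23.5%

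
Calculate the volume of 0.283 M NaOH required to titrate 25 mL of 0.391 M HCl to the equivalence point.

At equivalence: moles acid = moles base. moles HCl = 0.391 × 25/1000 = 0.009775 mol. V_base = moles / 0.283 × 1000 = 34.5 mL.

V_{base} = 34.5 mL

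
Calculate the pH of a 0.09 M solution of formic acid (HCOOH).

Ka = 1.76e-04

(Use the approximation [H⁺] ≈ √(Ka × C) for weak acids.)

[H⁺] = √(Ka × C) = √(1.76e-04 × 0.09) = 3.9799e-03. pH = -log(3.9799e-03)

pH = 2.40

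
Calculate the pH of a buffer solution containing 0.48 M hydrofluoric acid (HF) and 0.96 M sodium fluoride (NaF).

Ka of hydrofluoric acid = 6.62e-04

pKa = -log(6.62e-04) = 3.18. pH = pKa + log([A⁻]/[HA]) = 3.18 + log(0.96/0.48)

pH = 3.48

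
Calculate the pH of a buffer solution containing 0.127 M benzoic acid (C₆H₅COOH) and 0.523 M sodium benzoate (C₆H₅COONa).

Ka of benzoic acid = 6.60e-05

pKa = -log(6.60e-05) = 4.18. pH = pKa + log([A⁻]/[HA]) = 4.18 + log(0.523/0.127)

pH = 4.80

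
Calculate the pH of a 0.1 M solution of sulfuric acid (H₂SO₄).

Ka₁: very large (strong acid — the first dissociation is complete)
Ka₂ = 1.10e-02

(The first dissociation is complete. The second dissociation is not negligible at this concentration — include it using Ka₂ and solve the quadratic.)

First dissociation is complete: [H⁺]₀ = [HSO₄⁻]₀ = C = 0.1 M. Second dissociation HSO₄⁻ ⇌ H⁺ + SO₄²⁻: let x = [SO₄²⁻]. Ka₂ = (C + x)·x / (C − x) = 1.10e-02 → x² + (C + Ka₂)·x − Ka₂·C = 0 → x² + 0.11100·x − 1.100e-03 = 0. x = (−0.11100 + √(0.11100² + 4 × 1.100e-03)) / 2 = 9.1549e-03 M. [H⁺] = C + x = 0.1 + 9.1549e-03 = 1.0915e-01 M. pH = -log(1.0915e-01) = 0.96.

pH = 0.96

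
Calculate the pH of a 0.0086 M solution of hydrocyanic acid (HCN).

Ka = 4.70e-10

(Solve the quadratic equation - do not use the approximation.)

x² + Ka×x - Ka×C = 0. Using quadratic formula: [H⁺] = 2.0102e-06

pH = 5.70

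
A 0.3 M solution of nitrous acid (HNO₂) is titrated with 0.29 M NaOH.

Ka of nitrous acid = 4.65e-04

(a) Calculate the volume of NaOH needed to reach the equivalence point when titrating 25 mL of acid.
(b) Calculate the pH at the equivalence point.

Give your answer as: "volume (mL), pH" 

moles acid = 0.3 × 25/1000 = 0.0075 mol; V_base = moles/0.29 × 1000 = 25.9 mL. At equivalence only the conjugate base is present: [A⁻] = 0.0075/0.051 = 1.4746e-01 M. Kb = Kw/Ka = 2.15e-11; [OH⁻] = √(Kb × [A⁻]) = 1.7808e-06; pOH = 5.75; pH = 14 - pOH = 8.25.

V = 25.9 mL, pH = 8.25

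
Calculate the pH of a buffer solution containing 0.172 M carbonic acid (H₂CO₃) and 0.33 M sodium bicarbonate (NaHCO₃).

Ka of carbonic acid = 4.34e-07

pKa = -log(4.34e-07) = 6.36. pH = pKa + log([A⁻]/[HA]) = 6.36 + log(0.33/0.172)

pH = 6.65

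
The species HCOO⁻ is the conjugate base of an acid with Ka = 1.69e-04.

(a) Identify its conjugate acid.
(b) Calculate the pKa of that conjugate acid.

(a) The conjugate acid is formed by adding one H⁺ to HCOO⁻, giving HCOOH. (b) pKa = -log(Ka) = -log(1.69e-04) = 3.77.

Conjugate acid: HCOOH; pK_a = 3.77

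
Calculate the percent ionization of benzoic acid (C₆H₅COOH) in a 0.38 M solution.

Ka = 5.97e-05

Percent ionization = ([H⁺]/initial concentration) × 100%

Using Ka equilibrium: x² + Ka×x - Ka×C = 0. Solving: [H⁺] = 4.7332e-03. Percent = (4.7332e-03/0.38) × 100

Percent ionization = 1.25%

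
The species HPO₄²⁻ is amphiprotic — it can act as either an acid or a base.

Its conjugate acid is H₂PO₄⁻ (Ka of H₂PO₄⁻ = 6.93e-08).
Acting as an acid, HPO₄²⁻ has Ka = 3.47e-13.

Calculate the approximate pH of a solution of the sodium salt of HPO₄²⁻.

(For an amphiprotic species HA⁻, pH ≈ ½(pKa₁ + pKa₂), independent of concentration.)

pKa₁ = -log(6.93e-08) = 7.16; pKa₂ = -log(3.47e-13) = 12.46. For an amphiprotic species, pH ≈ ½(pKa₁ + pKa₂) = ½(7.16 + 12.46) = 9.81.

pH = 9.81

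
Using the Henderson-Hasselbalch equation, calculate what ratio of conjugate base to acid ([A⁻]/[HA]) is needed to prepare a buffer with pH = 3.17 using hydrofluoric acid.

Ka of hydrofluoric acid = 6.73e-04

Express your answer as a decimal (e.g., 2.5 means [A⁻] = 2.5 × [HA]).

pKa = -log(6.73e-04) = 3.1720. pH = pKa + log([A⁻]/[HA]), so log([A⁻]/[HA]) = pH − pKa = 3.17 − 3.1720 = -0.0020. [A⁻]/[HA] = 10^(-0.0020) = 0.995

[A⁻]/[HA] = 0.995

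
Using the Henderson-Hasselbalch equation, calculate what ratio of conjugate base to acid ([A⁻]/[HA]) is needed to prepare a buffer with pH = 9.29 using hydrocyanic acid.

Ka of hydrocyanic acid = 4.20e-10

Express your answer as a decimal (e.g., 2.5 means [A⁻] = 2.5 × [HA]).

pKa = -log(4.20e-10) = 9.3768. pH = pKa + log([A⁻]/[HA]), so log([A⁻]/[HA]) = pH − pKa = 9.29 − 9.3768 = -0.0868. [A⁻]/[HA] = 10^(-0.0868) = 0.819

[A⁻]/[HA] = 0.819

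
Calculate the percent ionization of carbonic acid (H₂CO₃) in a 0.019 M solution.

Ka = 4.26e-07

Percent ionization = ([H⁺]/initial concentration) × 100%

Using Ka equilibrium: x² + Ka×x - Ka×C = 0. Solving: [H⁺] = 8.9754e-05. Percent = (8.9754e-05/0.019) × 100

Percent ionization = 0.472%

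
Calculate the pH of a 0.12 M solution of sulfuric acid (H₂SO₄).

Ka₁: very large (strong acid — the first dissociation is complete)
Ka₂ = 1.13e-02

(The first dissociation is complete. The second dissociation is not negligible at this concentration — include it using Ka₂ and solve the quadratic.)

First dissociation is complete: [H⁺]₀ = [HSO₄⁻]₀ = C = 0.12 M. Second dissociation HSO₄⁻ ⇌ H⁺ + SO₄²⁻: let x = [SO₄²⁻]. Ka₂ = (C + x)·x / (C − x) = 1.13e-02 → x² + (C + Ka₂)·x − Ka₂·C = 0 → x² + 0.13130·x − 1.356e-03 = 0. x = (−0.13130 + √(0.13130² + 4 × 1.356e-03)) / 2 = 9.6223e-03 M. [H⁺] = C + x = 0.12 + 9.6223e-03 = 1.2962e-01 M. pH = -log(1.2962e-01) = 0.89.

pH = 0.89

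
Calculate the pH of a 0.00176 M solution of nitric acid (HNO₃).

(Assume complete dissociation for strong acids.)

[H⁺] = 0.00176 M for strong acid. pH = -log[H⁺] = -log(0.00176)

pH = 2.75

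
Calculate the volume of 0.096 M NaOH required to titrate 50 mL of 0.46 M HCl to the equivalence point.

At equivalence: moles acid = moles base. moles HCl = 0.46 × 50/1000 = 0.023 mol. V_base = moles / 0.096 × 1000 = 239.6 mL.

V_{base} = 239.6 mL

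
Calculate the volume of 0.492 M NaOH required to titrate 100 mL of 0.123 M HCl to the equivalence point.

At equivalence: moles acid = moles base. moles HCl = 0.123 × 100/1000 = 0.0123 mol. V_base = moles / 0.492 × 1000 = 25.0 mL.

V_{base} = 25.0 mL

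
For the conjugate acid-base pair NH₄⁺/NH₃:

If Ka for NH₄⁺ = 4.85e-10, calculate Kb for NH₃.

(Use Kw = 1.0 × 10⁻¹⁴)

For a conjugate pair Ka × Kb = Kw, so Kb = Kw/Ka = 1.0 × 10⁻¹⁴ / 4.85e-10 = 2.06e-05.

K_b = 2.06e-05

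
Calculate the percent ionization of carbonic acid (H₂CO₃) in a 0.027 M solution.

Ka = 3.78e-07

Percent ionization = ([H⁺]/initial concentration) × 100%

Using Ka equilibrium: x² + Ka×x - Ka×C = 0. Solving: [H⁺] = 1.0084e-04. Percent = (1.0084e-04/0.027) × 100

Percent ionization = 0.373%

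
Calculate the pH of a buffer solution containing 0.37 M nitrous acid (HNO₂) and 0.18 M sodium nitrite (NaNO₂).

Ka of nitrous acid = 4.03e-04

pKa = -log(4.03e-04) = 3.39. pH = pKa + log([A⁻]/[HA]) = 3.39 + log(0.18/0.37)

pH = 3.08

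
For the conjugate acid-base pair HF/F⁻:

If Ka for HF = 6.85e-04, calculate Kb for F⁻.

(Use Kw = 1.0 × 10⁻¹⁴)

For a conjugate pair Ka × Kb = Kw, so Kb = Kw/Ka = 1.0 × 10⁻¹⁴ / 6.85e-04 = 1.46e-11.

K_b = 1.46e-11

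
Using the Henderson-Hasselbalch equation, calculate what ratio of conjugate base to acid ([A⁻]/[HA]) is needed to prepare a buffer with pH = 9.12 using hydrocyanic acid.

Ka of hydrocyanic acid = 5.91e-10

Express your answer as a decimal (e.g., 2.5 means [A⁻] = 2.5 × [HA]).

pKa = -log(5.91e-10) = 9.2284. pH = pKa + log([A⁻]/[HA]), so log([A⁻]/[HA]) = pH − pKa = 9.12 − 9.2284 = -0.1084. [A⁻]/[HA] = 10^(-0.1084) = 0.779

[A⁻]/[HA] = 0.779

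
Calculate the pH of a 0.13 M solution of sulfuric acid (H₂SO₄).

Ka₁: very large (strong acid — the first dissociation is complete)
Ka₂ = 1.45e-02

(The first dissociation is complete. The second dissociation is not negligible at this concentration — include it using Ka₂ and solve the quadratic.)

First dissociation is complete: [H⁺]₀ = [HSO₄⁻]₀ = C = 0.13 M. Second dissociation HSO₄⁻ ⇌ H⁺ + SO₄²⁻: let x = [SO₄²⁻]. Ka₂ = (C + x)·x / (C − x) = 1.45e-02 → x² + (C + Ka₂)·x − Ka₂·C = 0 → x² + 0.14450·x − 1.885e-03 = 0. x = (−0.14450 + √(0.14450² + 4 × 1.885e-03)) / 2 = 1.2042e-02 M. [H⁺] = C + x = 0.13 + 1.2042e-02 = 1.4204e-01 M. pH = -log(1.4204e-01) = 0.85.

pH = 0.85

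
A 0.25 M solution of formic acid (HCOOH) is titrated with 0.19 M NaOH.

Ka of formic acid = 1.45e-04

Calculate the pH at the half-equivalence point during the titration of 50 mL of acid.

At half-equivalence [HA] = [A⁻], so Henderson-Hasselbalch gives pH = pKa = -log(1.45e-04) = 3.84.

pH = pKa = 3.84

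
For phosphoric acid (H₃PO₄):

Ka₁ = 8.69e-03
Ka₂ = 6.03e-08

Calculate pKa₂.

pKa₂ = -log(Ka₂) = -log(6.03e-08) = 7.22.

pK_{a2} = 7.22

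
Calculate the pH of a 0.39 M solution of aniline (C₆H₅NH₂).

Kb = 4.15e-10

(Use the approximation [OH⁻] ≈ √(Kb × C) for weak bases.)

[OH⁻] = √(Kb × C) = √(4.15e-10 × 0.39) = 1.2722e-05. pOH = 4.90, pH = 14 - pOH

pH = 9.10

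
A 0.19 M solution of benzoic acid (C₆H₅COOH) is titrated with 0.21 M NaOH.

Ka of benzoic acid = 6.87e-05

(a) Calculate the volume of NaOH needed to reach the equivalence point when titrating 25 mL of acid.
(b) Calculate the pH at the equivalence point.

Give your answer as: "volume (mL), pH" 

moles acid = 0.19 × 25/1000 = 0.00475 mol; V_base = moles/0.21 × 1000 = 22.6 mL. At equivalence only the conjugate base is present: [A⁻] = 0.00475/0.048 = 9.9750e-02 M. Kb = Kw/Ka = 1.46e-10; [OH⁻] = √(Kb × [A⁻]) = 3.8105e-06; pOH = 5.42; pH = 14 - pOH = 8.58.

V = 22.6 mL, pH = 8.58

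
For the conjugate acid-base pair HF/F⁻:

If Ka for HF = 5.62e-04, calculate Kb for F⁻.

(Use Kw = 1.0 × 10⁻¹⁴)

For a conjugate pair Ka × Kb = Kw, so Kb = Kw/Ka = 1.0 × 10⁻¹⁴ / 5.62e-04 = 1.78e-11.

K_b = 1.78e-11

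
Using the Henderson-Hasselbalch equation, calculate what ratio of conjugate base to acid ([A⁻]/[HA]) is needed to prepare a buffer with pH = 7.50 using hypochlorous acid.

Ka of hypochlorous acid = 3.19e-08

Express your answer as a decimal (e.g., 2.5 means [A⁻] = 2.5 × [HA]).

pKa = -log(3.19e-08) = 7.4962. pH = pKa + log([A⁻]/[HA]), so log([A⁻]/[HA]) = pH − pKa = 7.50 − 7.4962 = 0.0038. [A⁻]/[HA] = 10^(0.0038) = 1.01

[A⁻]/[HA] = 1.01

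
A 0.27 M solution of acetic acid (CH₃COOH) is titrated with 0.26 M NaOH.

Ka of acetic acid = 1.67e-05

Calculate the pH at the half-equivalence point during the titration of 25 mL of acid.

At half-equivalence [HA] = [A⁻], so Henderson-Hasselbalch gives pH = pKa = -log(1.67e-05) = 4.78.

pH = pKa = 4.78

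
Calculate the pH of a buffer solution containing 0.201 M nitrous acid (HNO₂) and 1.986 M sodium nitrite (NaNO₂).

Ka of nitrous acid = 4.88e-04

pKa = -log(4.88e-04) = 3.31. pH = pKa + log([A⁻]/[HA]) = 3.31 + log(1.986/0.201)

pH = 4.31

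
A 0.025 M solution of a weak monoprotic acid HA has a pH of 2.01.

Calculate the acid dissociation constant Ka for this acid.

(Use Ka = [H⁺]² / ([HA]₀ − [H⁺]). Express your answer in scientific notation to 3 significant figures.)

[H⁺] = 10^(−pH) = 10^(−2.01) = 9.772e-03 M. For HA ⇌ H⁺ + A⁻, Ka = [H⁺][A⁻]/[HA] = [H⁺]² / ([HA]₀ − [H⁺]) = (9.772e-03)² / (0.025 − 9.772e-03) = 6.27e-03.

K_a = 6.27e-03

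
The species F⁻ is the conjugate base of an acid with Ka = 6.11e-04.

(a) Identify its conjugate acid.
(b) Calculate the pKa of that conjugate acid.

(a) The conjugate acid is formed by adding one H⁺ to F⁻, giving HF. (b) pKa = -log(Ka) = -log(6.11e-04) = 3.21.

Conjugate acid: HF; pK_a = 3.21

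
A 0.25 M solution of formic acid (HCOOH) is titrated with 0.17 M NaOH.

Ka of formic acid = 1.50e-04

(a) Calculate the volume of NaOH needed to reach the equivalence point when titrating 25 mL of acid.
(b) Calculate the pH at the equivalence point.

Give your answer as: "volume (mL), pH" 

moles acid = 0.25 × 25/1000 = 0.00625 mol; V_base = moles/0.17 × 1000 = 36.8 mL. At equivalence only the conjugate base is present: [A⁻] = 0.00625/0.062 = 1.0119e-01 M. Kb = Kw/Ka = 6.67e-11; [OH⁻] = √(Kb × [A⁻]) = 2.5973e-06; pOH = 5.59; pH = 14 - pOH = 8.41.

V = 36.8 mL, pH = 8.41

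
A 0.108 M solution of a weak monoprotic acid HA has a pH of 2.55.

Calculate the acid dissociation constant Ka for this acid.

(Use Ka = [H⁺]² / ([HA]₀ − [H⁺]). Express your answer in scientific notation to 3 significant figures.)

[H⁺] = 10^(−pH) = 10^(−2.55) = 2.818e-03 M. For HA ⇌ H⁺ + A⁻, Ka = [H⁺][A⁻]/[HA] = [H⁺]² / ([HA]₀ − [H⁺]) = (2.818e-03)² / (0.108 − 2.818e-03) = 7.55e-05.

K_a = 7.55e-05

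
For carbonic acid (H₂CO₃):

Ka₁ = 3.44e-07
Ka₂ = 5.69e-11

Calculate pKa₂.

pKa₂ = -log(Ka₂) = -log(5.69e-11) = 10.24.

pK_{a2} = 10.24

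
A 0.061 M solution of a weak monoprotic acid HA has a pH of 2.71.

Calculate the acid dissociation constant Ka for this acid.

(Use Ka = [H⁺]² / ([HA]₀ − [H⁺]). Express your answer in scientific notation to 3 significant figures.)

[H⁺] = 10^(−pH) = 10^(−2.71) = 1.950e-03 M. For HA ⇌ H⁺ + A⁻, Ka = [H⁺][A⁻]/[HA] = [H⁺]² / ([HA]₀ − [H⁺]) = (1.950e-03)² / (0.061 − 1.950e-03) = 6.44e-05.

K_a = 6.44e-05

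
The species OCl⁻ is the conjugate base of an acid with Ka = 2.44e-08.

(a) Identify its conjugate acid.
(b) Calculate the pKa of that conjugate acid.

(a) The conjugate acid is formed by adding one H⁺ to OCl⁻, giving HOCl. (b) pKa = -log(Ka) = -log(2.44e-08) = 7.61.

Conjugate acid: HOCl; pK_a = 7.61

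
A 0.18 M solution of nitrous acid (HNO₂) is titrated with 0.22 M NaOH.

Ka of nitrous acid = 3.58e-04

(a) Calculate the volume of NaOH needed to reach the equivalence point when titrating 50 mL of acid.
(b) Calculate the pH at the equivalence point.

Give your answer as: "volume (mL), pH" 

moles acid = 0.18 × 50/1000 = 0.009 mol; V_base = moles/0.22 × 1000 = 40.9 mL. At equivalence only the conjugate base is present: [A⁻] = 0.009/0.091 = 9.9000e-02 M. Kb = Kw/Ka = 2.79e-11; [OH⁻] = √(Kb × [A⁻]) = 1.6629e-06; pOH = 5.78; pH = 14 - pOH = 8.22.

V = 40.9 mL, pH = 8.22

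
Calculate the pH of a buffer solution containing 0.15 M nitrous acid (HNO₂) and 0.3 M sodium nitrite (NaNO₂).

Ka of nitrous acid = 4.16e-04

pKa = -log(4.16e-04) = 3.38. pH = pKa + log([A⁻]/[HA]) = 3.38 + log(0.3/0.15)

pH = 3.68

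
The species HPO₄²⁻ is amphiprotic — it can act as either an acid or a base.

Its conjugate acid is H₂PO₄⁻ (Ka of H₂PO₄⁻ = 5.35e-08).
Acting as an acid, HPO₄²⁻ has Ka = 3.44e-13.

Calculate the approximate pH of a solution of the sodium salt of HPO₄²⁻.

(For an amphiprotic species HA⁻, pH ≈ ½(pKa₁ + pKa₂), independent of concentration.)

pKa₁ = -log(5.35e-08) = 7.27; pKa₂ = -log(3.44e-13) = 12.46. For an amphiprotic species, pH ≈ ½(pKa₁ + pKa₂) = ½(7.27 + 12.46) = 9.87.

pH = 9.87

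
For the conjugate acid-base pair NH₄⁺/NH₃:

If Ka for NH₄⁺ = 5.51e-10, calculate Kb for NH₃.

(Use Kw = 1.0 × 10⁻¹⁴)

For a conjugate pair Ka × Kb = Kw, so Kb = Kw/Ka = 1.0 × 10⁻¹⁴ / 5.51e-10 = 1.81e-05.

K_b = 1.81e-05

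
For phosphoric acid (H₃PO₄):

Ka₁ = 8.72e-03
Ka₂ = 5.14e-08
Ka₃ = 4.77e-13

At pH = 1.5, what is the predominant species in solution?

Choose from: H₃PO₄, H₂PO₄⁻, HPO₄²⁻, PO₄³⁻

pKa₁ = 2.06, pKa₂ = 7.29, pKa₃ = 12.32. For a polyprotic acid the predominant species crosses at each pKa: below pKa_n the protonated form dominates, above it the deprotonated form does. At pH = 1.5, the predominant species is H₃PO₄.

H₃PO₄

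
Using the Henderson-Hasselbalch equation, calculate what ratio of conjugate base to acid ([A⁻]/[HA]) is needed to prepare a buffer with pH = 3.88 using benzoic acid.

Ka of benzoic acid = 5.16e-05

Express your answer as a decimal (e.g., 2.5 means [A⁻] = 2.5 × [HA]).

pKa = -log(5.16e-05) = 4.2874. pH = pKa + log([A⁻]/[HA]), so log([A⁻]/[HA]) = pH − pKa = 3.88 − 4.2874 = -0.4074. [A⁻]/[HA] = 10^(-0.4074) = 0.391

[A⁻]/[HA] = 0.391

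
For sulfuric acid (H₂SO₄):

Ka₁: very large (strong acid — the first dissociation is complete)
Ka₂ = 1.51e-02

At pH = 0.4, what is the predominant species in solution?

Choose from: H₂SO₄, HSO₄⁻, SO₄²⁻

The first dissociation is complete, so H₂SO₄ itself is never the predominant species in water; pKa₂ = -log(1.51e-02) = 1.82. For a polyprotic acid the predominant species crosses at each pKa: below pKa_n the protonated form dominates, above it the deprotonated form does. At pH = 0.4, the predominant species is HSO₄⁻.

HSO₄⁻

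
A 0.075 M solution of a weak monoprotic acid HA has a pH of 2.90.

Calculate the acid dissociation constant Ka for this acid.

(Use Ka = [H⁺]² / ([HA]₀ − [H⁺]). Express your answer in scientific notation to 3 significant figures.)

[H⁺] = 10^(−pH) = 10^(−2.90) = 1.259e-03 M. For HA ⇌ H⁺ + A⁻, Ka = [H⁺][A⁻]/[HA] = [H⁺]² / ([HA]₀ − [H⁺]) = (1.259e-03)² / (0.075 − 1.259e-03) = 2.15e-05.

K_a = 2.15e-05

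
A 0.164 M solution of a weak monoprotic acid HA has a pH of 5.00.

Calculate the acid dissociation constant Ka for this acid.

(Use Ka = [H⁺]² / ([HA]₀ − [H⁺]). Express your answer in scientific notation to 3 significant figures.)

[H⁺] = 10^(−pH) = 10^(−5.00) = 1.000e-05 M. For HA ⇌ H⁺ + A⁻, Ka = [H⁺][A⁻]/[HA] = [H⁺]² / ([HA]₀ − [H⁺]) = (1.000e-05)² / (0.164 − 1.000e-05) = 6.10e-10.

K_a = 6.10e-10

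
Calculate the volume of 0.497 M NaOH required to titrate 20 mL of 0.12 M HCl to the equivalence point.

At equivalence: moles acid = moles base. moles HCl = 0.12 × 20/1000 = 0.0024 mol. V_base = moles / 0.497 × 1000 = 4.8 mL.

V_{base} = 4.8 mL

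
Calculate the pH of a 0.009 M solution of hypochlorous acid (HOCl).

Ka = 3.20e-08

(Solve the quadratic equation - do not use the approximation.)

x² + Ka×x - Ka×C = 0. Using quadratic formula: [H⁺] = 1.6955e-05

pH = 4.77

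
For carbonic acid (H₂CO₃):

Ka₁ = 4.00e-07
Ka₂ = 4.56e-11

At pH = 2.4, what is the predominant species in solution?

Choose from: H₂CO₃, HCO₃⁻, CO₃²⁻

pKa₁ = 6.40, pKa₂ = 10.34. For a polyprotic acid the predominant species crosses at each pKa: below pKa_n the protonated form dominates, above it the deprotonated form does. At pH = 2.4, the predominant species is H₂CO₃.

H₂CO₃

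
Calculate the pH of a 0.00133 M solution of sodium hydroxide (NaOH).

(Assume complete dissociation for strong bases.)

[OH⁻] = 0.00133 M for strong base. pOH = -log[OH⁻] = 2.88, pH = 14 - pOH

pH = 11.12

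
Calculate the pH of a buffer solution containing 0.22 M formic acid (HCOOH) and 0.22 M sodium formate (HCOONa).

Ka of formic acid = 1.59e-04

pKa = -log(1.59e-04) = 3.80. pH = pKa + log([A⁻]/[HA]) = 3.80 + log(0.22/0.22)

pH = 3.80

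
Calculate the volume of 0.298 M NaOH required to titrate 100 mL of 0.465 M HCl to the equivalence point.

At equivalence: moles acid = moles base. moles HCl = 0.465 × 100/1000 = 0.0465 mol. V_base = moles / 0.298 × 1000 = 156.0 mL.

V_{base} = 156.0 mL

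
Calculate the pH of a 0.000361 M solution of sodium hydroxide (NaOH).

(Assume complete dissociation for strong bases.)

[OH⁻] = 0.000361 M for strong base. pOH = -log[OH⁻] = 3.44, pH = 14 - pOH

pH = 10.56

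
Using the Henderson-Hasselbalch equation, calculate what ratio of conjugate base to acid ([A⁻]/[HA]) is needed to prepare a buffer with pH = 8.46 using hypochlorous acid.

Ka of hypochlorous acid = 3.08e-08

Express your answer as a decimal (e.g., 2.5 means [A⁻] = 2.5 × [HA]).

pKa = -log(3.08e-08) = 7.5114. pH = pKa + log([A⁻]/[HA]), so log([A⁻]/[HA]) = pH − pKa = 8.46 − 7.5114 = 0.9486. [A⁻]/[HA] = 10^(0.9486) = 8.88

[A⁻]/[HA] = 8.88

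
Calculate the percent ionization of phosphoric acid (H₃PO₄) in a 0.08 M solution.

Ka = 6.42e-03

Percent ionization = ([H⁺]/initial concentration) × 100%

Using Ka equilibrium: x² + Ka×x - Ka×C = 0. Solving: [H⁺] = 1.9679e-02. Percent = (1.9679e-02/0.08) × 100

Percent ionization = 24.6%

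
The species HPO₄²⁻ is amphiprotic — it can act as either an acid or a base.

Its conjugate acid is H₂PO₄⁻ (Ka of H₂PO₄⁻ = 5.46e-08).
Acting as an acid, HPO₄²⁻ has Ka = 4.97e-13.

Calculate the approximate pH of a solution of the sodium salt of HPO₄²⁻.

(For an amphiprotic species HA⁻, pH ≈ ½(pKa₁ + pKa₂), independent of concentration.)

pKa₁ = -log(5.46e-08) = 7.26; pKa₂ = -log(4.97e-13) = 12.30. For an amphiprotic species, pH ≈ ½(pKa₁ + pKa₂) = ½(7.26 + 12.30) = 9.78.

pH = 9.78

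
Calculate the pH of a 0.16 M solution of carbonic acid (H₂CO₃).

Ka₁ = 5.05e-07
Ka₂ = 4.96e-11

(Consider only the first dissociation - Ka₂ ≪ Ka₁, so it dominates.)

First dissociation dominates. From Ka₁ = [H⁺][HA⁻]/[H₂A], x² + Ka₁·x − Ka₁·C = 0 with C = 0.16 M and Ka₁ = 5.05e-07. Solving: [H⁺] = (−Ka₁ + √(Ka₁² + 4·Ka₁·C)) / 2 = 2.8400e-04 M. pH = -log(2.8400e-04) = 3.55.

pH = 3.55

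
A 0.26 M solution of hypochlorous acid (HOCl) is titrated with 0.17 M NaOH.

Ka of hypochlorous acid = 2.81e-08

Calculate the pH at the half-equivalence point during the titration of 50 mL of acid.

At half-equivalence [HA] = [A⁻], so Henderson-Hasselbalch gives pH = pKa = -log(2.81e-08) = 7.55.

pH = pKa = 7.55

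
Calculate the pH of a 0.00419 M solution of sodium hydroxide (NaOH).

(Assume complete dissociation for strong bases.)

[OH⁻] = 0.00419 M for strong base. pOH = -log[OH⁻] = 2.38, pH = 14 - pOH

pH = 11.62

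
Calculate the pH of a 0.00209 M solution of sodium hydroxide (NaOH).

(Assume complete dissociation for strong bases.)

[OH⁻] = 0.00209 M for strong base. pOH = -log[OH⁻] = 2.68, pH = 14 - pOH

pH = 11.32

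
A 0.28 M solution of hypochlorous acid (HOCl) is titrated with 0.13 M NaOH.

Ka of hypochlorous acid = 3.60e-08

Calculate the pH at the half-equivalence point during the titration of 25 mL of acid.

At half-equivalence [HA] = [A⁻], so Henderson-Hasselbalch gives pH = pKa = -log(3.60e-08) = 7.44.

pH = pKa = 7.44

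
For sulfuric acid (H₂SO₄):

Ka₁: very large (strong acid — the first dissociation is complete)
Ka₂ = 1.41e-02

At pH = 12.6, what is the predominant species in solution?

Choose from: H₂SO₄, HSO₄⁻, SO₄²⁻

The first dissociation is complete, so H₂SO₄ itself is never the predominant species in water; pKa₂ = -log(1.41e-02) = 1.85. For a polyprotic acid the predominant species crosses at each pKa: below pKa_n the protonated form dominates, above it the deprotonated form does. At pH = 12.6, the predominant species is SO₄²⁻.

SO₄²⁻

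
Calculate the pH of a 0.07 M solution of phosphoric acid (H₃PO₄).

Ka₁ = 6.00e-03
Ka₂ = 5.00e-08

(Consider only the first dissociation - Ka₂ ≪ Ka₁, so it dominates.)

First dissociation dominates. From Ka₁ = [H⁺][HA⁻]/[H₂A], x² + Ka₁·x − Ka₁·C = 0 with C = 0.07 M and Ka₁ = 6.00e-03. Solving: [H⁺] = (−Ka₁ + √(Ka₁² + 4·Ka₁·C)) / 2 = 1.7712e-02 M. pH = -log(1.7712e-02) = 1.75.

pH = 1.75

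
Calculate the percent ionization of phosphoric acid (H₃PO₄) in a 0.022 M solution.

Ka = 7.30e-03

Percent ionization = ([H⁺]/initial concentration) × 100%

Using Ka equilibrium: x² + Ka×x - Ka×C = 0. Solving: [H⁺] = 9.5380e-03. Percent = (9.5380e-03/0.022) × 100

Percent ionization = 43.4%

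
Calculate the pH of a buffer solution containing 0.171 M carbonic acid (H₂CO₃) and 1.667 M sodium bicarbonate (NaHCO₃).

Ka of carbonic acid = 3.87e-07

pKa = -log(3.87e-07) = 6.41. pH = pKa + log([A⁻]/[HA]) = 6.41 + log(1.667/0.171)

pH = 7.40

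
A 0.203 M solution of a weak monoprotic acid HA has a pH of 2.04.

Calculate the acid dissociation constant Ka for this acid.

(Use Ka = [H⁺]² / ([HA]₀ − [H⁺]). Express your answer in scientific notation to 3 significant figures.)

[H⁺] = 10^(−pH) = 10^(−2.04) = 9.120e-03 M. For HA ⇌ H⁺ + A⁻, Ka = [H⁺][A⁻]/[HA] = [H⁺]² / ([HA]₀ − [H⁺]) = (9.120e-03)² / (0.203 − 9.120e-03) = 4.29e-04.

K_a = 4.29e-04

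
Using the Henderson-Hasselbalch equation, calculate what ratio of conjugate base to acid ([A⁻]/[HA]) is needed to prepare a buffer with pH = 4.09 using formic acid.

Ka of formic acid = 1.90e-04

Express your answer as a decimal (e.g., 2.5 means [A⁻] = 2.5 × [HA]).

pKa = -log(1.90e-04) = 3.7212. pH = pKa + log([A⁻]/[HA]), so log([A⁻]/[HA]) = pH − pKa = 4.09 − 3.7212 = 0.3688. [A⁻]/[HA] = 10^(0.3688) = 2.34

[A⁻]/[HA] = 2.34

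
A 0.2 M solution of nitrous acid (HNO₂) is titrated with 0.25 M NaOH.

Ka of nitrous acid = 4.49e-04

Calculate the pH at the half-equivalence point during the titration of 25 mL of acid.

At half-equivalence [HA] = [A⁻], so Henderson-Hasselbalch gives pH = pKa = -log(4.49e-04) = 3.35.

pH = pKa = 3.35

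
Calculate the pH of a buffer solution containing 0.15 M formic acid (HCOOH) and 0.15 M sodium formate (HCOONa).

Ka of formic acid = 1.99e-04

pKa = -log(1.99e-04) = 3.70. pH = pKa + log([A⁻]/[HA]) = 3.70 + log(0.15/0.15)

pH = 3.70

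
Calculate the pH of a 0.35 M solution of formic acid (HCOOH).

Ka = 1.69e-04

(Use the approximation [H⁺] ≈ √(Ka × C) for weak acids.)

[H⁺] = √(Ka × C) = √(1.69e-04 × 0.35) = 7.6909e-03. pH = -log(7.6909e-03)

pH = 2.11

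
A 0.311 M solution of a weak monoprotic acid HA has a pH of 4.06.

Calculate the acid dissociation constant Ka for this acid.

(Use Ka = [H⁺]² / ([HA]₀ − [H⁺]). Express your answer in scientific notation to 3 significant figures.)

[H⁺] = 10^(−pH) = 10^(−4.06) = 8.710e-05 M. For HA ⇌ H⁺ + A⁻, Ka = [H⁺][A⁻]/[HA] = [H⁺]² / ([HA]₀ − [H⁺]) = (8.710e-05)² / (0.311 − 8.710e-05) = 2.44e-08.

K_a = 2.44e-08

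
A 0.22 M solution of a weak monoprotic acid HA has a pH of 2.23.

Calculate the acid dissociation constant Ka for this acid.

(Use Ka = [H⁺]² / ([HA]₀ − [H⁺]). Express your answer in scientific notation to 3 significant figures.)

[H⁺] = 10^(−pH) = 10^(−2.23) = 5.888e-03 M. For HA ⇌ H⁺ + A⁻, Ka = [H⁺][A⁻]/[HA] = [H⁺]² / ([HA]₀ − [H⁺]) = (5.888e-03)² / (0.22 − 5.888e-03) = 1.62e-04.

K_a = 1.62e-04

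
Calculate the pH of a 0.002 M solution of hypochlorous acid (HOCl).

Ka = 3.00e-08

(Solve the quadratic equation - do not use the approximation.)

x² + Ka×x - Ka×C = 0. Using quadratic formula: [H⁺] = 7.7310e-06

pH = 5.11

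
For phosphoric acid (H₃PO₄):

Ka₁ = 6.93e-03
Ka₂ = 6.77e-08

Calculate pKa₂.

pKa₂ = -log(Ka₂) = -log(6.77e-08) = 7.17.

pK_{a2} = 7.17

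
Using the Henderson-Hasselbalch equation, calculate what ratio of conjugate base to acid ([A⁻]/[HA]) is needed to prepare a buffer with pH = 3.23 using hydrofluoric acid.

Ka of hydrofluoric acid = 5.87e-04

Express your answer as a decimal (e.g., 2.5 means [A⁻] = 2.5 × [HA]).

pKa = -log(5.87e-04) = 3.2314. pH = pKa + log([A⁻]/[HA]), so log([A⁻]/[HA]) = pH − pKa = 3.23 − 3.2314 = -0.0014. [A⁻]/[HA] = 10^(-0.0014) = 0.997

[A⁻]/[HA] = 0.997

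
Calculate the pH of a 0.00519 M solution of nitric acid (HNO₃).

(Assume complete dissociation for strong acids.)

[H⁺] = 0.00519 M for strong acid. pH = -log[H⁺] = -log(0.00519)

pH = 2.28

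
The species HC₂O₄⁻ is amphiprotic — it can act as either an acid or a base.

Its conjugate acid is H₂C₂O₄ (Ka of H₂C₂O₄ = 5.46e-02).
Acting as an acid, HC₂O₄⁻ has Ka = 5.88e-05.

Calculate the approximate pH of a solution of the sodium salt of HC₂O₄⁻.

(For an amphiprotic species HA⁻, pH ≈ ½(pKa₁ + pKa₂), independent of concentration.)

pKa₁ = -log(5.46e-02) = 1.26; pKa₂ = -log(5.88e-05) = 4.23. For an amphiprotic species, pH ≈ ½(pKa₁ + pKa₂) = ½(1.26 + 4.23) = 2.75.

pH = 2.75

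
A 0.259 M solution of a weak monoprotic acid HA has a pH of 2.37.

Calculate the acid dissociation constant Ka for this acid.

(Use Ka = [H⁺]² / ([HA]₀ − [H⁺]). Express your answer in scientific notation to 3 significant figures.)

[H⁺] = 10^(−pH) = 10^(−2.37) = 4.266e-03 M. For HA ⇌ H⁺ + A⁻, Ka = [H⁺][A⁻]/[HA] = [H⁺]² / ([HA]₀ − [H⁺]) = (4.266e-03)² / (0.259 − 4.266e-03) = 7.14e-05.

K_a = 7.14e-05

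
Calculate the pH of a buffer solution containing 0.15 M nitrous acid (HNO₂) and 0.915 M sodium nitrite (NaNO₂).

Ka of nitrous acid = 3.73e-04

pKa = -log(3.73e-04) = 3.43. pH = pKa + log([A⁻]/[HA]) = 3.43 + log(0.915/0.15)

pH = 4.21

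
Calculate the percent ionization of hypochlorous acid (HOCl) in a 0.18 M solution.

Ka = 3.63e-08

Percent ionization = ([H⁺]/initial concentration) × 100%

Using Ka equilibrium: x² + Ka×x - Ka×C = 0. Solving: [H⁺] = 8.0815e-05. Percent = (8.0815e-05/0.18) × 100

Percent ionization = 0.0449%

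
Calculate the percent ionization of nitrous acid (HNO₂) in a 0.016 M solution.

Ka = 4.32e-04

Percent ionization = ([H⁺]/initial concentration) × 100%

Using Ka equilibrium: x² + Ka×x - Ka×C = 0. Solving: [H⁺] = 2.4219e-03. Percent = (2.4219e-03/0.016) × 100

Percent ionization = 15.1%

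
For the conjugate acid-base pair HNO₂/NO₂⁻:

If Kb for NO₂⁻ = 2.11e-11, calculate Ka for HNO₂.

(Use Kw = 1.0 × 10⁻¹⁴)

For a conjugate pair Ka × Kb = Kw, so Ka = Kw/Kb = 1.0 × 10⁻¹⁴ / 2.11e-11 = 4.74e-04.

K_a = 4.74e-04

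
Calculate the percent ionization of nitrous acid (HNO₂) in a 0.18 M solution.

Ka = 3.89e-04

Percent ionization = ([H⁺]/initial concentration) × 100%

Using Ka equilibrium: x² + Ka×x - Ka×C = 0. Solving: [H⁺] = 8.1756e-03. Percent = (8.1756e-03/0.18) × 100

Percent ionization = 4.54%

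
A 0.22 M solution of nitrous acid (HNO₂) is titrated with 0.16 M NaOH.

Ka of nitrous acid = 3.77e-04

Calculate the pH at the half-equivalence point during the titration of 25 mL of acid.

At half-equivalence [HA] = [A⁻], so Henderson-Hasselbalch gives pH = pKa = -log(3.77e-04) = 3.42.

pH = pKa = 3.42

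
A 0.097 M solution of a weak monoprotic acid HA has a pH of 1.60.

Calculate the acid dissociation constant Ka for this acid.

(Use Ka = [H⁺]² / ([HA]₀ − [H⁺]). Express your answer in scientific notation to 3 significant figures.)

[H⁺] = 10^(−pH) = 10^(−1.60) = 2.512e-02 M. For HA ⇌ H⁺ + A⁻, Ka = [H⁺][A⁻]/[HA] = [H⁺]² / ([HA]₀ − [H⁺]) = (2.512e-02)² / (0.097 − 2.512e-02) = 8.78e-03.

K_a = 8.78e-03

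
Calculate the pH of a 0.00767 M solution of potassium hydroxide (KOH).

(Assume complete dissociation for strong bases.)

[OH⁻] = 0.00767 M for strong base. pOH = -log[OH⁻] = 2.12, pH = 14 - pOH

pH = 11.88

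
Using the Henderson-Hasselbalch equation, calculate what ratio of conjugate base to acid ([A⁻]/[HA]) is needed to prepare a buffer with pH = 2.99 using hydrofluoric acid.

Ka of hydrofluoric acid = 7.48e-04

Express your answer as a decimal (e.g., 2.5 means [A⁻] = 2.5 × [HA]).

pKa = -log(7.48e-04) = 3.1261. pH = pKa + log([A⁻]/[HA]), so log([A⁻]/[HA]) = pH − pKa = 2.99 − 3.1261 = -0.1361. [A⁻]/[HA] = 10^(-0.1361) = 0.731

[A⁻]/[HA] = 0.731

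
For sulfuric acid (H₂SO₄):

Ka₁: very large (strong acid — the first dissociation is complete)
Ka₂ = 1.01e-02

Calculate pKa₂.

pKa₂ = -log(Ka₂) = -log(1.01e-02) = 2.00.

pK_{a2} = 2.00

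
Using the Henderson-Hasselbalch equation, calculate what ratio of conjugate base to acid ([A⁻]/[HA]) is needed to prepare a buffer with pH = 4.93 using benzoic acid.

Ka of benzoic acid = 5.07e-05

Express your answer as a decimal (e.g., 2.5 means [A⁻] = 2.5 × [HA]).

pKa = -log(5.07e-05) = 4.2950. pH = pKa + log([A⁻]/[HA]), so log([A⁻]/[HA]) = pH − pKa = 4.93 − 4.2950 = 0.6350. [A⁻]/[HA] = 10^(0.6350) = 4.32

[A⁻]/[HA] = 4.32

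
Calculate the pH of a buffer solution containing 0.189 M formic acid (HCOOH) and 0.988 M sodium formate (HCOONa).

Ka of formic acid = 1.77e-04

pKa = -log(1.77e-04) = 3.75. pH = pKa + log([A⁻]/[HA]) = 3.75 + log(0.988/0.189)

pH = 4.47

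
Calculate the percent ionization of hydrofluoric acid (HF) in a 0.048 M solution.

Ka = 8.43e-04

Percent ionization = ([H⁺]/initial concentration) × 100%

Using Ka equilibrium: x² + Ka×x - Ka×C = 0. Solving: [H⁺] = 5.9536e-03. Percent = (5.9536e-03/0.048) × 100

Percent ionization = 12.4%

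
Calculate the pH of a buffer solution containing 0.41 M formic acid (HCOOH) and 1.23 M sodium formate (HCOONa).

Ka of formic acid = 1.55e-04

pKa = -log(1.55e-04) = 3.81. pH = pKa + log([A⁻]/[HA]) = 3.81 + log(1.23/0.41)

pH = 4.29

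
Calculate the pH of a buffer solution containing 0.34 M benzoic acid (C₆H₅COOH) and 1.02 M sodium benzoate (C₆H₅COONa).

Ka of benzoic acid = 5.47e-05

pKa = -log(5.47e-05) = 4.26. pH = pKa + log([A⁻]/[HA]) = 4.26 + log(1.02/0.34)

pH = 4.74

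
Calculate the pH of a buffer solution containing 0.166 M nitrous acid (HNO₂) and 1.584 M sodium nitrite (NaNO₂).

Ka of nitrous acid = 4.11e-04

pKa = -log(4.11e-04) = 3.39. pH = pKa + log([A⁻]/[HA]) = 3.39 + log(1.584/0.166)

pH = 4.37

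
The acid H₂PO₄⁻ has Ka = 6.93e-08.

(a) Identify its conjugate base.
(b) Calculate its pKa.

(a) The conjugate base is formed by removing one H⁺ from H₂PO₄⁻, giving HPO₄²⁻. (b) pKa = -log(Ka) = -log(6.93e-08) = 7.16.

Conjugate base: HPO₄²⁻; pK_a = 7.16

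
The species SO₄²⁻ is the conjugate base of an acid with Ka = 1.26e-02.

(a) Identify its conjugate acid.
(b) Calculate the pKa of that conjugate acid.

(a) The conjugate acid is formed by adding one H⁺ to SO₄²⁻, giving HSO₄⁻. (b) pKa = -log(Ka) = -log(1.26e-02) = 1.90.

Conjugate acid: HSO₄⁻; pK_a = 1.90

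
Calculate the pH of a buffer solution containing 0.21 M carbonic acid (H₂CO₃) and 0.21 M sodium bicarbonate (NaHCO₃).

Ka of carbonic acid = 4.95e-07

pKa = -log(4.95e-07) = 6.31. pH = pKa + log([A⁻]/[HA]) = 6.31 + log(0.21/0.21)

pH = 6.31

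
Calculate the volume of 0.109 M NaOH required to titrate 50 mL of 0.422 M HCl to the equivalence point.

At equivalence: moles acid = moles base. moles HCl = 0.422 × 50/1000 = 0.0211 mol. V_base = moles / 0.109 × 1000 = 193.6 mL.

V_{base} = 193.6 mL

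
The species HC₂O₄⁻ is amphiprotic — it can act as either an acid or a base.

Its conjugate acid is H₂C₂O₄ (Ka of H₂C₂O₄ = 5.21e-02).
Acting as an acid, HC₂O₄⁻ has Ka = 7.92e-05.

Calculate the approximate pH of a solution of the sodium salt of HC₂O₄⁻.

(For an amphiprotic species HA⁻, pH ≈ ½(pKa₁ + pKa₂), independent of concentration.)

pKa₁ = -log(5.21e-02) = 1.28; pKa₂ = -log(7.92e-05) = 4.10. For an amphiprotic species, pH ≈ ½(pKa₁ + pKa₂) = ½(1.28 + 4.10) = 2.69.

pH = 2.69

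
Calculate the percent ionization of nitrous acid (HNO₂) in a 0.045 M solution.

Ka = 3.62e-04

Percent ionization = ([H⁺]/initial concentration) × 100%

Using Ka equilibrium: x² + Ka×x - Ka×C = 0. Solving: [H⁺] = 3.8591e-03. Percent = (3.8591e-03/0.045) × 100

Percent ionization = 8.58%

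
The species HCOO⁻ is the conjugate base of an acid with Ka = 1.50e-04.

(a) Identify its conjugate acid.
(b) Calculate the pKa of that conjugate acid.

(a) The conjugate acid is formed by adding one H⁺ to HCOO⁻, giving HCOOH. (b) pKa = -log(Ka) = -log(1.50e-04) = 3.82.

Conjugate acid: HCOOH; pK_a = 3.82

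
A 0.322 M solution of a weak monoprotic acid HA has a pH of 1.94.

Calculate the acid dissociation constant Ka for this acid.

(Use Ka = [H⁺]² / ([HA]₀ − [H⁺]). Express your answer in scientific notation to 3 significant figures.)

[H⁺] = 10^(−pH) = 10^(−1.94) = 1.148e-02 M. For HA ⇌ H⁺ + A⁻, Ka = [H⁺][A⁻]/[HA] = [H⁺]² / ([HA]₀ − [H⁺]) = (1.148e-02)² / (0.322 − 1.148e-02) = 4.25e-04.

K_a = 4.25e-04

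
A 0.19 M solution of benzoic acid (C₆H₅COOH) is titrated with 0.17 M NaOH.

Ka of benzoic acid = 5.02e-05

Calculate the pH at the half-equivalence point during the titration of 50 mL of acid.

At half-equivalence [HA] = [A⁻], so Henderson-Hasselbalch gives pH = pKa = -log(5.02e-05) = 4.30.

pH = pKa = 4.30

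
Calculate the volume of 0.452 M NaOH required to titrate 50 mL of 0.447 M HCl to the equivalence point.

At equivalence: moles acid = moles base. moles HCl = 0.447 × 50/1000 = 0.02235 mol. V_base = moles / 0.452 × 1000 = 49.4 mL.

V_{base} = 49.4 mL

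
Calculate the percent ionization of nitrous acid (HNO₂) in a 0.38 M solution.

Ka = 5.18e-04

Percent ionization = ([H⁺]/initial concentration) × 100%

Using Ka equilibrium: x² + Ka×x - Ka×C = 0. Solving: [H⁺] = 1.3773e-02. Percent = (1.3773e-02/0.38) × 100

Percent ionization = 3.62%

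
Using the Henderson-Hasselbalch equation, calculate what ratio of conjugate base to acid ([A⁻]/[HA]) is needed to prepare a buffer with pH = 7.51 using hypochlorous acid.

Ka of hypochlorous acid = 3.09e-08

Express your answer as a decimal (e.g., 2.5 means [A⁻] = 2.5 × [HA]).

pKa = -log(3.09e-08) = 7.5100. pH = pKa + log([A⁻]/[HA]), so log([A⁻]/[HA]) = pH − pKa = 7.51 − 7.5100 = -0.0000. [A⁻]/[HA] = 10^(-0.0000) = 1.00

[A⁻]/[HA] = 1.00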